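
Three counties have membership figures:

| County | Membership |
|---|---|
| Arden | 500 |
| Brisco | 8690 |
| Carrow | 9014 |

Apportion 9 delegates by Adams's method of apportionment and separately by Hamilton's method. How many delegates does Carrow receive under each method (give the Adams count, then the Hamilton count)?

Adams: Arden 1, Brisco 4, Carrow 4.
Hamilton: Arden 0, Brisco 4, Carrow 5.
Carrow gets 4 under Adams and 5 under Hamilton.

4 and 5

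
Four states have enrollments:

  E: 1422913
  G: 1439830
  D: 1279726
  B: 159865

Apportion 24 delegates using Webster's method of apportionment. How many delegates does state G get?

Standard divisor 4302334/24 ≈ 179263.917; standard quotas: E 7.938, G 8.032, D 7.139, B 0.892.
Rounding to the nearest integer gives E 8, G 8, D 7, B 1 — total 24, matching the house size, so no adjustment is needed.
G receives 8.

8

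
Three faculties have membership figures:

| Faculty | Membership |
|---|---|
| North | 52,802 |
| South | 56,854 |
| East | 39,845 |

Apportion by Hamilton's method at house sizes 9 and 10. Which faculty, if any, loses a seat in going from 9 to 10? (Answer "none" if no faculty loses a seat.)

none

At 9 seats: North 3, South 4, East 2.
At 10 seats: North 3, South 4, East 3.
No faculty's allocation decreased.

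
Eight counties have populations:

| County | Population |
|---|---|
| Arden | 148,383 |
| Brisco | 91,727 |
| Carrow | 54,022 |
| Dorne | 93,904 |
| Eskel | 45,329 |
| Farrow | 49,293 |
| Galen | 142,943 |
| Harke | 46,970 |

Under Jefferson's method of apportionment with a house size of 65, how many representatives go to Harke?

Standard divisor 672571/65 ≈ 10347.246; standard quotas: Arden 14.340, Brisco 8.865, Carrow 5.221, Dorne 9.075, Eskel 4.381, Farrow 4.764, Galen 13.815, Harke 4.539.
Rounding down gives 14, 8, 5, 9, 4, 4, 13, 4 = 61 seats, so the divisor must be adjusted.
With modified divisor 9700: modified quotas Arden 15.297, Brisco 9.456, Carrow 5.569, Dorne 9.681, Eskel 4.673, Farrow 5.082, Galen 14.736, Harke 4.842.
Rounding down: Arden 15, Brisco 9, Carrow 5, Dorne 9, Eskel 4, Farrow 5, Galen 14, Harke 4 (total 65).
Harke receives 4.

4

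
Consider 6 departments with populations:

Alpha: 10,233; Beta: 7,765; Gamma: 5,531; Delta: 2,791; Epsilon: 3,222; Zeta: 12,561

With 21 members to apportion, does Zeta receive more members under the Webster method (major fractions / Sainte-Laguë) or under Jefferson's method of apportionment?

Webster: Alpha 5, Beta 4, Gamma 3, Delta 1, Epsilon 2, Zeta 6.
Jefferson: Alpha 5, Beta 4, Gamma 3, Delta 1, Epsilon 1, Zeta 7.
Zeta gets 6 under Webster and 7 under Jefferson.

Jefferson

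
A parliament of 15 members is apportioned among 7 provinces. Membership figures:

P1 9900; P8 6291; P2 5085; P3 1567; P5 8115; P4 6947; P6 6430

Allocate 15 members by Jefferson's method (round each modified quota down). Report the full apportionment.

P1: 4, P8: 2, P2: 2, P3: 0, P5: 3, P4: 2, P6: 2

Standard divisor 44335/15 ≈ 2955.667; standard quotas: P1 3.349, P8 2.128, P2 1.720, P3 0.530, P5 2.746, P4 2.350, P6 2.175.
Rounding down gives 3, 2, 1, 0, 2, 2, 2 = 12 seats, so the divisor must be adjusted.
With modified divisor 2400: modified quotas P1 4.125, P8 2.621, P2 2.119, P3 0.653, P5 3.381, P4 2.895, P6 2.679.
Rounding down: P1 4, P8 2, P2 2, P3 0, P5 3, P4 2, P6 2 (total 15).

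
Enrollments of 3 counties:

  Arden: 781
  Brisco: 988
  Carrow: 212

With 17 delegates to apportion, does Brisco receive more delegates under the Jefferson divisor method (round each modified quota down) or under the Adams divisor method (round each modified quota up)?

Jefferson

Jefferson: Arden 7, Brisco 9, Carrow 1.
Adams: Arden 7, Brisco 8, Carrow 2.
Brisco gets 9 under Jefferson and 8 under Adams.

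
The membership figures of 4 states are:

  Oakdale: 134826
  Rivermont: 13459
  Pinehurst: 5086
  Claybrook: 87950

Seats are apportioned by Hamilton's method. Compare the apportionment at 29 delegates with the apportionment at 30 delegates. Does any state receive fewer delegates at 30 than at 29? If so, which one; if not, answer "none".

Pinehurst

At 29 seats: Oakdale 16, Rivermont 2, Pinehurst 1, Claybrook 10.
At 30 seats: Oakdale 17, Rivermont 2, Pinehurst 0, Claybrook 11.
Pinehurst drops from 1 to 0.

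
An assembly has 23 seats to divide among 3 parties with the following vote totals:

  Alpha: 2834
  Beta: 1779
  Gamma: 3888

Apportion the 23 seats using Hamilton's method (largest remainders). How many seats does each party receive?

Alpha 8, Beta 5, Gamma 10

Standard divisor: 8501 ÷ 23 ≈ 369.609.
Standard quotas: Alpha 7.668, Beta 4.813, Gamma 10.519.
Lower quotas: Alpha 7, Beta 4, Gamma 10 (sum 21, leaving 2 seats).
Remainders in descending order: Beta 0.813, Alpha 0.668, Gamma 0.519.
The surplus seats go to Beta, Alpha.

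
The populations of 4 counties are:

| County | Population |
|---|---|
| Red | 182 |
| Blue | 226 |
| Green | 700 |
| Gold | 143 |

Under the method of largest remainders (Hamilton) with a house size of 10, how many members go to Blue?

Standard divisor: 1251 ÷ 10 ≈ 125.1.
Standard quotas: Red 1.455, Blue 1.807, Green 5.596, Gold 1.143.
Lower quotas: Red 1, Blue 1, Green 5, Gold 1 (sum 8, leaving 2 seats).
Remainders in descending order: Blue 0.807, Green 0.596, Red 0.455, Gold 0.143.
Largest remainders: Blue, Green receive the extra seats.
Blue receives 2.

2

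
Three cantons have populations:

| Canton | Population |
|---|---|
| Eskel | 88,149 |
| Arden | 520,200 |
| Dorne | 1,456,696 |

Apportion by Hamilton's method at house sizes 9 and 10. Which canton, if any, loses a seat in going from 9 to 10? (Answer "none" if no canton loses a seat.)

Eskel

At 9 seats: Eskel 1, Arden 2, Dorne 6.
At 10 seats: Eskel 0, Arden 3, Dorne 7.
Eskel drops from 1 to 0.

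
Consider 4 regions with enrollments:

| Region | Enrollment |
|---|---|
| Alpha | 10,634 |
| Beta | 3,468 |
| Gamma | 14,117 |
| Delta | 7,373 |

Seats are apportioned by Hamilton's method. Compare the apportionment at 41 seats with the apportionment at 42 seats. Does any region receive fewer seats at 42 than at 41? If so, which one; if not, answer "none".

At 41 seats: Alpha 12, Beta 4, Gamma 16, Delta 9.
At 42 seats: Alpha 12, Beta 4, Gamma 17, Delta 9.
No region's allocation decreased.

none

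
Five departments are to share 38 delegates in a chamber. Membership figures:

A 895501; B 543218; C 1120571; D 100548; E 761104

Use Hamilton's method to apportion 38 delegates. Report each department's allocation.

Total 3420942; standard divisor 3420942/38 ≈ 90024.789.
Standard quotas: A 9.9473, B 6.0341, C 12.4474, D 1.1169, E 8.4544.
Lower quotas: A 9, B 6, C 12, D 1, E 8 (sum 36, leaving 2 seats).
Remainders in descending order: A 0.9473, E 0.4544, C 0.4474, D 0.1169, B 0.0341.
The surplus seats go to A, E.

A 10, B 6, C 12, D 1, E 9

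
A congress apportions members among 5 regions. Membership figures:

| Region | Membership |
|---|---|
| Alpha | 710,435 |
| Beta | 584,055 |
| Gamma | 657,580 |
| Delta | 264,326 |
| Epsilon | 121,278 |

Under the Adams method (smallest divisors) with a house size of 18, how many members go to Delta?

Standard divisor 2337674/18 ≈ 129870.778; standard quotas: Alpha 5.470, Beta 4.497, Gamma 5.063, Delta 2.035, Epsilon 0.934.
Rounding up gives 6, 5, 6, 3, 1 = 21 seats, so the divisor must be adjusted.
With modified divisor 144100: modified quotas Alpha 4.930, Beta 4.053, Gamma 4.563, Delta 1.834, Epsilon 0.842.
Rounding up: Alpha 5, Beta 5, Gamma 5, Delta 2, Epsilon 1 (total 18).
Delta receives 2.

2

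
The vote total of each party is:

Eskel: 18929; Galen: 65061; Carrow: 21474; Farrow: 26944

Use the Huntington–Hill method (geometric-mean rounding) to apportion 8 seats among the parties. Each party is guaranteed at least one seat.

With divisor 16983: modified quotas Eskel 1.115, Galen 3.831, Carrow 1.264, Farrow 1.587.
Geometric-mean thresholds: Eskel √(1·2)=1.414, Galen √(3·4)=3.464, Carrow √(1·2)=1.414, Farrow √(1·2)=1.414.
Each quota rounded against its threshold gives Eskel 1, Galen 4, Carrow 1, Farrow 2 (total 8).

Eskel 1, Galen 4, Carrow 1, Farrow 2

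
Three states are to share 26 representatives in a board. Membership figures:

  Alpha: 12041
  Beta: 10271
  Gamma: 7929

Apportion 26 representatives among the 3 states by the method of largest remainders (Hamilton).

Alpha=10; Beta=9; Gamma=7

Total 30241; standard divisor 30241/26 ≈ 1163.115.
Standard quotas: Alpha 10.3524, Beta 8.8306, Gamma 6.8170.
Lower quotas: Alpha 10, Beta 8, Gamma 6 (sum 24, leaving 2 seats).
Remainders in descending order: Beta 0.8306, Gamma 0.8170, Alpha 0.3524.
Largest remainders: Beta, Gamma receive the extra seats.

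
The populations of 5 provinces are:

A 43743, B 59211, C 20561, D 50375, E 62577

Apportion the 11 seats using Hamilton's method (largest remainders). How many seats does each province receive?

The standard divisor is 236467/11 = 21497.
Standard quotas: A 2.0348, B 2.7544, C 0.9565, D 2.3434, E 2.9110.
Lower quotas: A 2, B 2, C 0, D 2, E 2 (sum 8, leaving 3 seats).
Remainders in descending order: C 0.9565, E 0.9110, B 0.7544, D 0.3434, A 0.0348.
The surplus seats go to C, E, B.

A: 2, B: 3, C: 1, D: 2, E: 3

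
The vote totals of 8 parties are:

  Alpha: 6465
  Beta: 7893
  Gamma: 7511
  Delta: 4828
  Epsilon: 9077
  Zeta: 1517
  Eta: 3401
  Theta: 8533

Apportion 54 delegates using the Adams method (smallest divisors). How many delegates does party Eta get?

Standard divisor 49225/54 ≈ 911.574; standard quotas: Alpha 7.092, Beta 8.659, Gamma 8.240, Delta 5.296, Epsilon 9.958, Zeta 1.664, Eta 3.731, Theta 9.361.
Rounding up gives 8, 9, 9, 6, 10, 2, 4, 10 = 58 seats, so the divisor must be adjusted.
With modified divisor 980: modified quotas Alpha 6.597, Beta 8.054, Gamma 7.664, Delta 4.927, Epsilon 9.262, Zeta 1.548, Eta 3.470, Theta 8.707.
Rounding up: Alpha 7, Beta 9, Gamma 8, Delta 5, Epsilon 10, Zeta 2, Eta 4, Theta 9 (total 54).
Eta receives 4.

4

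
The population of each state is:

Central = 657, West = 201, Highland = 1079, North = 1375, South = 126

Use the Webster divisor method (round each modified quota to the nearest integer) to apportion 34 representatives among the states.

Central 6, West 2, Highland 11, North 14, South 1

Standard divisor 3438/34 ≈ 101.118; standard quotas: Central 6.497, West 1.988, Highland 10.671, North 13.598, South 1.246.
Rounding to the nearest integer gives Central 6, West 2, Highland 11, North 14, South 1 — total 34, matching the house size, so no adjustment is needed.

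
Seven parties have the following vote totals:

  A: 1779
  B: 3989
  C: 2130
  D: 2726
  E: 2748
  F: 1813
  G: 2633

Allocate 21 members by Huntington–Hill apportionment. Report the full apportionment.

A=2, B=5, C=3, D=3, E=3, F=2, G=3

With divisor 831: modified quotas A 2.141, B 4.800, C 2.563, D 3.280, E 3.307, F 2.182, G 3.168.
Geometric-mean thresholds: A √(2·3)=2.449, B √(4·5)=4.472, C √(2·3)=2.449, D √(3·4)=3.464, E √(3·4)=3.464, F √(2·3)=2.449, G √(3·4)=3.464.
Each quota rounded against its threshold gives A 2, B 5, C 3, D 3, E 3, F 2, G 3 (total 21).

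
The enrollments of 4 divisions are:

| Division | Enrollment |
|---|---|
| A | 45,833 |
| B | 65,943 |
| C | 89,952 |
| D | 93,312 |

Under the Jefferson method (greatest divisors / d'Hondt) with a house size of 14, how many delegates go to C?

4

Standard divisor 295040/14 ≈ 21074.286; standard quotas: A 2.175, B 3.129, C 4.268, D 4.428.
Rounding down gives 2, 3, 4, 4 = 13 seats, so the divisor must be adjusted.
With modified divisor 18300: modified quotas A 2.505, B 3.603, C 4.915, D 5.099.
Rounding down: A 2, B 3, C 4, D 5 (total 14).
C receives 4.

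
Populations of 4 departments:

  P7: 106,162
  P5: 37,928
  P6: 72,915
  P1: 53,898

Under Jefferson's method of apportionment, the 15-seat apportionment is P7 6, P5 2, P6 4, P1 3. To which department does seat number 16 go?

P7

Priority for the next seat is population ÷ (current seats + 1).
Priorities: P7 15166.000, P5 12642.667, P6 14583.000, P1 13474.500.
Highest priority: P7.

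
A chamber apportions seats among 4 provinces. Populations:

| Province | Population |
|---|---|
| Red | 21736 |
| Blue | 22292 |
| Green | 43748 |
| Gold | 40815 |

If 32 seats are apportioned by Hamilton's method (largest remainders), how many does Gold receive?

The standard divisor is 128591/32 ≈ 4018.469.
Standard quotas: Red 5.4090, Blue 5.5474, Green 10.8867, Gold 10.1569.
Lower quotas: Red 5, Blue 5, Green 10, Gold 10 (sum 30, leaving 2 seats).
Remainders in descending order: Green 0.8867, Blue 0.5474, Red 0.4090, Gold 0.1569.
The surplus seats go to Green, Blue.
Gold receives 10.

10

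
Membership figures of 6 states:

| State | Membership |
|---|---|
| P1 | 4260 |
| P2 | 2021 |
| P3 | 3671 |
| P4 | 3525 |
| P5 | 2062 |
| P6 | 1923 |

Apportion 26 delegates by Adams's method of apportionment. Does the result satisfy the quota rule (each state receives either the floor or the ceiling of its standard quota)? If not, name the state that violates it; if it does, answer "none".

none

Standard quotas: P1 6.343, P2 3.009, P3 5.466, P4 5.249, P5 3.070, P6 2.863.
Adams allocation: P1 6, P2 3, P3 6, P4 5, P5 3, P6 3.
Every allocation lies between the lower and upper quota.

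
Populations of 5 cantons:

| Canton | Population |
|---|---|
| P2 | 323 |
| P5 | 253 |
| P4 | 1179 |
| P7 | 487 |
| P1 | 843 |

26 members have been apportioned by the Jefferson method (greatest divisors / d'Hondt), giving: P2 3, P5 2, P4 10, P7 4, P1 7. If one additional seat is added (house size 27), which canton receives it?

Priority for the next seat is population ÷ (current seats + 1).
Priorities: P2 80.750, P5 84.333, P4 107.182, P7 97.400, P1 105.375.
Highest priority: P4.

P4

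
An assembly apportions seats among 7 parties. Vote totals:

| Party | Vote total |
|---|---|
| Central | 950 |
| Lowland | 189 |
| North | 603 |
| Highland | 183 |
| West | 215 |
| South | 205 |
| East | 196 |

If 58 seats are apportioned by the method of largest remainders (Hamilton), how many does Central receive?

Standard divisor: 2541 ÷ 58 ≈ 43.81.
Standard quotas: Central 21.684, Lowland 4.314, North 13.764, Highland 4.177, West 4.908, South 4.679, East 4.474.
Lower quotas: Central 21, Lowland 4, North 13, Highland 4, West 4, South 4, East 4 (sum 54, leaving 4 seats).
Remainders in descending order: West 0.908, North 0.764, Central 0.684, South 0.679, East 0.474, Lowland 0.314, Highland 0.177.
The surplus seats go to West, North, Central, South.
Central receives 22.

22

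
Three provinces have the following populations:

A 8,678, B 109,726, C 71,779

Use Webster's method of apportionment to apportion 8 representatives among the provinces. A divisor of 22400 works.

With modified divisor 22400: modified quotas A 0.387, B 4.898, C 3.204.
Rounding to the nearest integer: A 0, B 5, C 3 (total 8).

A: 0; B: 5; C: 3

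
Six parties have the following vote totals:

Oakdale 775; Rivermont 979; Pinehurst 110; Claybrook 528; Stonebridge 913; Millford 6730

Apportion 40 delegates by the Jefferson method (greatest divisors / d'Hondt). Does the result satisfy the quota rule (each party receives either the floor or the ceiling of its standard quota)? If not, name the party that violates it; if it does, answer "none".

Millford

Standard quotas: Oakdale 3.089, Rivermont 3.902, Pinehurst 0.438, Claybrook 2.105, Stonebridge 3.639, Millford 26.826.
Jefferson allocation: Oakdale 3, Rivermont 4, Pinehurst 0, Claybrook 2, Stonebridge 3, Millford 28.
Millford has quota 26.826 (lower 26, upper 27) but receives 28 — outside the quota interval.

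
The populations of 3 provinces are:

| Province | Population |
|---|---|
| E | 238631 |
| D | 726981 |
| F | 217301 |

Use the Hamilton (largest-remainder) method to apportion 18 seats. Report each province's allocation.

E: 4, D: 11, F: 3

The standard divisor is 1182913/18 ≈ 65717.389.
Standard quotas: E 3.6312, D 11.0622, F 3.3066.
Lower quotas: E 3, D 11, F 3 (sum 17, leaving 1 seat).
Remainders in descending order: E 0.6312, F 0.3066, D 0.0622.
Largest remainder: E receives the extra seat.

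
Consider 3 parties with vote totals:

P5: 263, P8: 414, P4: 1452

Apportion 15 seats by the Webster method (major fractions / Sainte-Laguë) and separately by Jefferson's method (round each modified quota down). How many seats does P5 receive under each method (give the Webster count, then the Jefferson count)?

2 and 1

Webster: P5 2, P8 3, P4 10.
Jefferson: P5 1, P8 3, P4 11.
P5 gets 2 under Webster and 1 under Jefferson.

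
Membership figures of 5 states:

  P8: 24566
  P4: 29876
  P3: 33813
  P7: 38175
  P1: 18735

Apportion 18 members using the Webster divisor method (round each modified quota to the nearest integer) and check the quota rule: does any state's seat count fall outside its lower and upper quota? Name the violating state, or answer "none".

none

Standard quotas: P8 3.046, P4 3.705, P3 4.193, P7 4.734, P1 2.323.
Webster allocation: P8 3, P4 4, P3 4, P7 5, P1 2.
Every allocation lies between the lower and upper quota.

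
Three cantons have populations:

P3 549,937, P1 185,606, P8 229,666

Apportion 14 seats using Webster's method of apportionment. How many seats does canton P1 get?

3

Standard divisor 965209/14 ≈ 68943.5; standard quotas: P3 7.977, P1 2.692, P8 3.331.
Rounding to the nearest integer gives P3 8, P1 3, P8 3 — total 14, matching the house size, so no adjustment is needed.
P1 receives 3.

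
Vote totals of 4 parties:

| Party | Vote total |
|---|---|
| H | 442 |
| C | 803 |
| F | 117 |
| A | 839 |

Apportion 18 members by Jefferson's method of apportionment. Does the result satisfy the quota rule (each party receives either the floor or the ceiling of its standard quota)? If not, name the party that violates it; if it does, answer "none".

none

Standard quotas: H 3.615, C 6.567, F 0.957, A 6.861.
Jefferson allocation: H 3, C 7, F 1, A 7.
Every allocation lies between the lower and upper quota.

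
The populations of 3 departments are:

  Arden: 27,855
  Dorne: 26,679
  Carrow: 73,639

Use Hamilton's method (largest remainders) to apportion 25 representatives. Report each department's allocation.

Standard divisor: 128173 ÷ 25 ≈ 5126.92.
Standard quotas: Arden 5.4331, Dorne 5.2037, Carrow 14.3632.
Lower quotas: Arden 5, Dorne 5, Carrow 14 (sum 24, leaving 1 seat).
Remainders in descending order: Arden 0.4331, Carrow 0.3632, Dorne 0.2037.
Largest remainder: Arden receives the extra seat.

Arden 6, Dorne 5, Carrow 14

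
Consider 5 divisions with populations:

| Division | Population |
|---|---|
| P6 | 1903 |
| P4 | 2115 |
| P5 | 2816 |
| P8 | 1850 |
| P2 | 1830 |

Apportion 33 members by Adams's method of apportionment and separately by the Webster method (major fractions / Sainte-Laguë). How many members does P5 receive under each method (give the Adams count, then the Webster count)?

Adams: P6 6, P4 7, P5 8, P8 6, P2 6.
Webster: P6 6, P4 6, P5 9, P8 6, P2 6.
P5 gets 8 under Adams and 9 under Webster.

8 and 9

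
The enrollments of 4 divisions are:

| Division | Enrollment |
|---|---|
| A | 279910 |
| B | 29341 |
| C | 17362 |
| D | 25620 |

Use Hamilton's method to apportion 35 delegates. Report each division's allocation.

A 28, B 3, C 2, D 2

Standard divisor: 352233 ÷ 35 ≈ 10063.8.
Standard quotas: A 27.8135, B 2.9155, C 1.7252, D 2.5458.
Lower quotas: A 27, B 2, C 1, D 2 (sum 32, leaving 3 seats).
Remainders in descending order: B 0.9155, A 0.8135, C 0.7252, D 0.5458.
Largest remainders: B, A, C receive the extra seats.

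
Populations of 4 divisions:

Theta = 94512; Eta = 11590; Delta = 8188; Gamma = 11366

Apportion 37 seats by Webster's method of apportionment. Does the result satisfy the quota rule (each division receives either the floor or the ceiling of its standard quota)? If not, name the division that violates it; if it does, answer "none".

Standard quotas: Theta 27.830, Eta 3.413, Delta 2.411, Gamma 3.347.
Webster allocation: Theta 29, Eta 3, Delta 2, Gamma 3.
Theta has quota 27.830 (lower 27, upper 28) but receives 29 — outside the quota interval.

Theta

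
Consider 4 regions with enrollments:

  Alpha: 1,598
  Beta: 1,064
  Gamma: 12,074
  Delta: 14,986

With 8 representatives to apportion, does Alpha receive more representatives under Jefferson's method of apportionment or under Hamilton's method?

Jefferson: Alpha 0, Beta 0, Gamma 4, Delta 4.
Hamilton: Alpha 1, Beta 0, Gamma 3, Delta 4.
Alpha gets 0 under Jefferson and 1 under Hamilton.

Hamilton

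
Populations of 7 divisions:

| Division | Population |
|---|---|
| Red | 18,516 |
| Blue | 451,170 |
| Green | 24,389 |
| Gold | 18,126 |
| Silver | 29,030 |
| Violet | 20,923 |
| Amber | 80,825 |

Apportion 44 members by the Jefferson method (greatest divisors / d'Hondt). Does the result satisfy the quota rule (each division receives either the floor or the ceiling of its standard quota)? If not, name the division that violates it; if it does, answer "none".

Blue

Standard quotas: Red 1.267, Blue 30.874, Green 1.669, Gold 1.240, Silver 1.987, Violet 1.432, Amber 5.531.
Jefferson allocation: Red 1, Blue 33, Green 1, Gold 1, Silver 2, Violet 1, Amber 5.
Blue has quota 30.874 (lower 30, upper 31) but receives 33 — outside the quota interval.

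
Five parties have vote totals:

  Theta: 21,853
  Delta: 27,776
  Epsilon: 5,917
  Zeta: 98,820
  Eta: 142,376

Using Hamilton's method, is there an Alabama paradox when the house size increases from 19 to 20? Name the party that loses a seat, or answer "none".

At 19 seats: Theta 2, Delta 2, Epsilon 0, Zeta 6, Eta 9.
At 20 seats: Theta 1, Delta 2, Epsilon 0, Zeta 7, Eta 10.
Theta drops from 2 to 1.

Theta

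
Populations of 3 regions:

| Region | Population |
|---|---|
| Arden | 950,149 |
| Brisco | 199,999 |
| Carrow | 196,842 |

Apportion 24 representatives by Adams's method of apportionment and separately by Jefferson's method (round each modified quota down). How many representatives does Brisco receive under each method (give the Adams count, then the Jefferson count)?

4 and 3

Adams: Arden 16, Brisco 4, Carrow 4.
Jefferson: Arden 18, Brisco 3, Carrow 3.
Brisco gets 4 under Adams and 3 under Jefferson.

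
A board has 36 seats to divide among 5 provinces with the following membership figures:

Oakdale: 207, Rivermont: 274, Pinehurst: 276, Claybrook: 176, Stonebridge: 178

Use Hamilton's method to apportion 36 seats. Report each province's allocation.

Oakdale=7; Rivermont=9; Pinehurst=9; Claybrook=5; Stonebridge=6

Standard divisor: 1111 ÷ 36 ≈ 30.861.
Standard quotas: Oakdale 6.707, Rivermont 8.878, Pinehurst 8.943, Claybrook 5.703, Stonebridge 5.768.
Lower quotas: Oakdale 6, Rivermont 8, Pinehurst 8, Claybrook 5, Stonebridge 5 (sum 32, leaving 4 seats).
Remainders in descending order: Pinehurst 0.943, Rivermont 0.878, Stonebridge 0.768, Oakdale 0.707, Claybrook 0.703.
The surplus seats go to Pinehurst, Rivermont, Stonebridge, Oakdale.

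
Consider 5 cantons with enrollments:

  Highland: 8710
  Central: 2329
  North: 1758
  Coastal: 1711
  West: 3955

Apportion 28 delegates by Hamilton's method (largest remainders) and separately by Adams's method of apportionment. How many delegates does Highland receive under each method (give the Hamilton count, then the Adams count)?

Hamilton: Highland 13, Central 3, North 3, Coastal 3, West 6.
Adams: Highland 12, Central 4, North 3, Coastal 3, West 6.
Highland gets 13 under Hamilton and 12 under Adams.

13 and 12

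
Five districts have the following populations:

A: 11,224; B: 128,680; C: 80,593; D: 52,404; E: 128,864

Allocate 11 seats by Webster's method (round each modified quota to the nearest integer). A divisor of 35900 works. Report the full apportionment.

A: 0; B: 4; C: 2; D: 1; E: 4

With modified divisor 35900: modified quotas A 0.313, B 3.584, C 2.245, D 1.460, E 3.590.
Rounding to the nearest integer: A 0, B 4, C 2, D 1, E 4 (total 11).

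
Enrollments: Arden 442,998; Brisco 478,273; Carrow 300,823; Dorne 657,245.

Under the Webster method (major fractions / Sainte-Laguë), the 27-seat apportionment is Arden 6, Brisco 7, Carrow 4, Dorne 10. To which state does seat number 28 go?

Arden

Priority for the next seat is population ÷ (current seats + 0.5).
Priorities: Arden 68153.538, Brisco 63769.733, Carrow 66849.556, Dorne 62594.762.
Highest priority: Arden.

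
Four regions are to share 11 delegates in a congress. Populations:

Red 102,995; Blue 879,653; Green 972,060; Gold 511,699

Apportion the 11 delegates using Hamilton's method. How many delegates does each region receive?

The standard divisor is 2466407/11 ≈ 224218.818.
Standard quotas: Red 0.4594, Blue 3.9232, Green 4.3353, Gold 2.2821.
Lower quotas: Red 0, Blue 3, Green 4, Gold 2 (sum 9, leaving 2 seats).
Remainders in descending order: Blue 0.9232, Red 0.4594, Green 0.3353, Gold 0.2821.
The surplus seats go to Blue, Red.

Red=1, Blue=4, Green=4, Gold=2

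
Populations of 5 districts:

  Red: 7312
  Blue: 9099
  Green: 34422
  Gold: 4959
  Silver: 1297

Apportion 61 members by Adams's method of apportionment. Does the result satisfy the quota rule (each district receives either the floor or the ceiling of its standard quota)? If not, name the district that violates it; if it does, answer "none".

Green

Standard quotas: Red 7.813, Blue 9.722, Green 36.780, Gold 5.299, Silver 1.386.
Adams allocation: Red 8, Blue 10, Green 35, Gold 6, Silver 2.
Green has quota 36.780 (lower 36, upper 37) but receives 35 — outside the quota interval.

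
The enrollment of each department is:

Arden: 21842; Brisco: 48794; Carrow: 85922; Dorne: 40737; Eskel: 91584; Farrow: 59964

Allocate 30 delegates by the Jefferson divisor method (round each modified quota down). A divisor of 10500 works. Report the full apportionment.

Arden: 2; Brisco: 4; Carrow: 8; Dorne: 3; Eskel: 8; Farrow: 5

With modified divisor 10500: modified quotas Arden 2.080, Brisco 4.647, Carrow 8.183, Dorne 3.880, Eskel 8.722, Farrow 5.711.
Rounding down: Arden 2, Brisco 4, Carrow 8, Dorne 3, Eskel 8, Farrow 5 (total 30).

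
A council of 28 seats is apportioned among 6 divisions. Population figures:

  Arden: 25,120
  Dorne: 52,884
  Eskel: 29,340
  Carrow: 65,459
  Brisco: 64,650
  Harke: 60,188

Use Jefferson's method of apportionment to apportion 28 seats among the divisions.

Standard divisor 297641/28 ≈ 10630.036; standard quotas: Arden 2.363, Dorne 4.975, Eskel 2.760, Carrow 6.158, Brisco 6.082, Harke 5.662.
Rounding down gives 2, 4, 2, 6, 6, 5 = 25 seats, so the divisor must be adjusted.
With modified divisor 9600: modified quotas Arden 2.617, Dorne 5.509, Eskel 3.056, Carrow 6.819, Brisco 6.734, Harke 6.270.
Rounding down: Arden 2, Dorne 5, Eskel 3, Carrow 6, Brisco 6, Harke 6 (total 28).

Arden=2, Dorne=5, Eskel=3, Carrow=6, Brisco=6, Harke=6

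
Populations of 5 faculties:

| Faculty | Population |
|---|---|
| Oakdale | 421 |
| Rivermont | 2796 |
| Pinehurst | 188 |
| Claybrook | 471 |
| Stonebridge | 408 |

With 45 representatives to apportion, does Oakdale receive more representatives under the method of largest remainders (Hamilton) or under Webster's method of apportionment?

Hamilton: Oakdale 5, Rivermont 29, Pinehurst 2, Claybrook 5, Stonebridge 4.
Webster: Oakdale 4, Rivermont 30, Pinehurst 2, Claybrook 5, Stonebridge 4.
Oakdale gets 5 under Hamilton and 4 under Webster.

Hamilton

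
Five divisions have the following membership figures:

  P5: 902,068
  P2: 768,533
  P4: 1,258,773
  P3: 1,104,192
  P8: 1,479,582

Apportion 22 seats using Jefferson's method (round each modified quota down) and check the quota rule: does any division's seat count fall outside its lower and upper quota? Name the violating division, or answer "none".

none

Standard quotas: P5 3.600, P2 3.067, P4 5.023, P3 4.406, P8 5.904.
Jefferson allocation: P5 4, P2 3, P4 5, P3 4, P8 6.
Every allocation lies between the lower and upper quota.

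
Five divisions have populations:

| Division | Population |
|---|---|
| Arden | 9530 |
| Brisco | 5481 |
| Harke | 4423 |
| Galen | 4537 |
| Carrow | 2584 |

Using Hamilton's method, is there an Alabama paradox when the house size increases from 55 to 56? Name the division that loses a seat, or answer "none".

At 55 seats: Arden 20, Brisco 11, Harke 9, Galen 10, Carrow 5.
At 56 seats: Arden 20, Brisco 12, Harke 9, Galen 10, Carrow 5.
No division's allocation decreased.

none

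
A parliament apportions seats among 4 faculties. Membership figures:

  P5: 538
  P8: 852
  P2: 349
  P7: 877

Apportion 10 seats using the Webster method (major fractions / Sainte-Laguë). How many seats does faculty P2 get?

Standard divisor 2616/10 ≈ 261.6; standard quotas: P5 2.057, P8 3.257, P2 1.334, P7 3.352.
Rounding to the nearest integer gives 2, 3, 1, 3 = 9 seats, so the divisor must be adjusted.
With modified divisor 247: modified quotas P5 2.178, P8 3.449, P2 1.413, P7 3.551.
Rounding to the nearest integer: P5 2, P8 3, P2 1, P7 4 (total 10).
P2 receives 1.

1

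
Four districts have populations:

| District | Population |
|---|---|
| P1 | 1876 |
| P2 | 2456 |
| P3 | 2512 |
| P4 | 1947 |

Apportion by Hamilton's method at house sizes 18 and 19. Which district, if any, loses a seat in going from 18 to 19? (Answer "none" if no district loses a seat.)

none

At 18 seats: P1 4, P2 5, P3 5, P4 4.
At 19 seats: P1 4, P2 5, P3 6, P4 4.
No district's allocation decreased.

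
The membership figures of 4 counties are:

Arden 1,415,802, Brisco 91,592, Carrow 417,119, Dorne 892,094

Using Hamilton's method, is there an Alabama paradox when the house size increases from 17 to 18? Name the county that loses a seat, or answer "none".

At 17 seats: Arden 9, Brisco 1, Carrow 2, Dorne 5.
At 18 seats: Arden 9, Brisco 0, Carrow 3, Dorne 6.
Brisco drops from 1 to 0.

Brisco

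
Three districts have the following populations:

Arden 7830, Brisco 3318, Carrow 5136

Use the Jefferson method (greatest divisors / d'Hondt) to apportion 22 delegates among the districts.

Arden 11, Brisco 4, Carrow 7

Standard divisor 16284/22 ≈ 740.182; standard quotas: Arden 10.578, Brisco 4.483, Carrow 6.939.
Rounding down gives 10, 4, 6 = 20 seats, so the divisor must be adjusted.
With modified divisor 700: modified quotas Arden 11.186, Brisco 4.740, Carrow 7.337.
Rounding down: Arden 11, Brisco 4, Carrow 7 (total 22).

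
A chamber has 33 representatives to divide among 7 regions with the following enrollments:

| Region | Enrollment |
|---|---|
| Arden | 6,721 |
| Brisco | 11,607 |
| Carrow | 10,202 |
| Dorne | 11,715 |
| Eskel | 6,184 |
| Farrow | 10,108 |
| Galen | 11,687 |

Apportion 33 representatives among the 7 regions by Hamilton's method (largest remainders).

The standard divisor is 68224/33 ≈ 2067.394.
Standard quotas: Arden 3.2510, Brisco 5.6143, Carrow 4.9347, Dorne 5.6666, Eskel 2.9912, Farrow 4.8892, Galen 5.6530.
Lower quotas: Arden 3, Brisco 5, Carrow 4, Dorne 5, Eskel 2, Farrow 4, Galen 5 (sum 28, leaving 5 seats).
Remainders in descending order: Eskel 0.9912, Carrow 0.9347, Farrow 0.8892, Dorne 0.6666, Galen 0.6530, Brisco 0.6143, Arden 0.2510.
Largest remainders: Eskel, Carrow, Farrow, Dorne, Galen receive the extra seats.

Arden: 3; Brisco: 5; Carrow: 5; Dorne: 6; Eskel: 3; Farrow: 5; Galen: 6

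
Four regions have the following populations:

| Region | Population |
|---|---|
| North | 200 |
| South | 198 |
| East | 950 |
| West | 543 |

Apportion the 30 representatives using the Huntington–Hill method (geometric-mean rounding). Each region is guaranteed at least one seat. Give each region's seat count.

With divisor 63: modified quotas North 3.175, South 3.143, East 15.079, West 8.619.
Geometric-mean thresholds: North √(3·4)=3.464, South √(3·4)=3.464, East √(15·16)=15.492, West √(8·9)=8.485.
Each quota rounded against its threshold gives North 3, South 3, East 15, West 9 (total 30).

North 3, South 3, East 15, West 9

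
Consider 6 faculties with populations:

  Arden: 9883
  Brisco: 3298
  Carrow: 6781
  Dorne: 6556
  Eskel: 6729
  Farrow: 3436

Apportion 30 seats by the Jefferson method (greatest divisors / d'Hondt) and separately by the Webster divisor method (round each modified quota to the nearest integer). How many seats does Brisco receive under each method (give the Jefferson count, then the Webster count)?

Jefferson: Arden 8, Brisco 2, Carrow 6, Dorne 5, Eskel 6, Farrow 3.
Webster: Arden 8, Brisco 3, Carrow 6, Dorne 5, Eskel 5, Farrow 3.
Brisco gets 2 under Jefferson and 3 under Webster.

2 and 3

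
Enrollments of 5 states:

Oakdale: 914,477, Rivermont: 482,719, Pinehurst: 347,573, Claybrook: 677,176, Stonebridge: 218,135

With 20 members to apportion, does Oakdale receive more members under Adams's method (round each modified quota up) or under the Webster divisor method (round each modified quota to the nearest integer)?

Adams: Oakdale 6, Rivermont 4, Pinehurst 3, Claybrook 5, Stonebridge 2.
Webster: Oakdale 7, Rivermont 3, Pinehurst 3, Claybrook 5, Stonebridge 2.
Oakdale gets 6 under Adams and 7 under Webster.

Webster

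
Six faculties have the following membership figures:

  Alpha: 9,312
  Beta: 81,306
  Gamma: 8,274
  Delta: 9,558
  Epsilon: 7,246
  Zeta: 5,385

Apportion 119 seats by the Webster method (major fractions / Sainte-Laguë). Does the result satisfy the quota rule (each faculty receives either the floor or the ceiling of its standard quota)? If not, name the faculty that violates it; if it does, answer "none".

Standard quotas: Alpha 9.152, Beta 79.909, Gamma 8.132, Delta 9.394, Epsilon 7.121, Zeta 5.292.
Webster allocation: Alpha 9, Beta 81, Gamma 8, Delta 9, Epsilon 7, Zeta 5.
Beta has quota 79.909 (lower 79, upper 80) but receives 81 — outside the quota interval.

Beta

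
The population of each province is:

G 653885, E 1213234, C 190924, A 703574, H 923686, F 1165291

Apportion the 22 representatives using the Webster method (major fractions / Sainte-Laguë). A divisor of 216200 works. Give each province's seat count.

G 3, E 6, C 1, A 3, H 4, F 5

With modified divisor 216200: modified quotas G 3.024, E 5.612, C 0.883, A 3.254, H 4.272, F 5.390.
Rounding to the nearest integer: G 3, E 6, C 1, A 3, H 4, F 5 (total 22).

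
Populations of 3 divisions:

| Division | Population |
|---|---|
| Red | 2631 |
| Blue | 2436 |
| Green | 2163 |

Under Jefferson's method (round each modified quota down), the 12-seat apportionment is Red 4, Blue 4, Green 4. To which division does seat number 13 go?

Red

Priority for the next seat is population ÷ (current seats + 1).
Priorities: Red 526.200, Blue 487.200, Green 432.600.
Highest priority: Red.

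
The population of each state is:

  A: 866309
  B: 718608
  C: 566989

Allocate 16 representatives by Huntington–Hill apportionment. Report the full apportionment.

With divisor 132437: modified quotas A 6.541, B 5.426, C 4.281.
Geometric-mean thresholds: A √(6·7)=6.481, B √(5·6)=5.477, C √(4·5)=4.472.
Each quota rounded against its threshold gives A 7, B 5, C 4 (total 16).

A 7, B 5, C 4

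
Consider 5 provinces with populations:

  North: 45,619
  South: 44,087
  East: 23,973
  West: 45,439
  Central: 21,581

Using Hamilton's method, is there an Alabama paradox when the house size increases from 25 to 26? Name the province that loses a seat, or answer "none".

At 25 seats: North 6, South 6, East 4, West 6, Central 3.
At 26 seats: North 7, South 6, East 3, West 7, Central 3.
East drops from 4 to 3.

East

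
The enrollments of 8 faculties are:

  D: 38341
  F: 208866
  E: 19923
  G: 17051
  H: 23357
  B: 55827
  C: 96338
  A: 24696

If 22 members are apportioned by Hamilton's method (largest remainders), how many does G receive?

1

Total 484399; standard divisor 484399/22 ≈ 22018.136.
Standard quotas: D 1.7413, F 9.4861, E 0.9048, G 0.7744, H 1.0608, B 2.5355, C 4.3754, A 1.1216.
Lower quotas: D 1, F 9, E 0, G 0, H 1, B 2, C 4, A 1 (sum 18, leaving 4 seats).
Remainders in descending order: E 0.9048, G 0.7744, D 0.7413, B 0.5355, F 0.4861, C 0.3754, A 0.1216, H 0.0608.
The surplus seats go to E, G, D, B.
G receives 1.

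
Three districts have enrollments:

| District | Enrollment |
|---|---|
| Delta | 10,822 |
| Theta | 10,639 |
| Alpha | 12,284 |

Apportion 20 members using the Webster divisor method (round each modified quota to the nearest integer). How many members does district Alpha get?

Standard divisor 33745/20 ≈ 1687.25; standard quotas: Delta 6.414, Theta 6.306, Alpha 7.280.
Rounding to the nearest integer gives 6, 6, 7 = 19 seats, so the divisor must be adjusted.
With modified divisor 1650: modified quotas Delta 6.559, Theta 6.448, Alpha 7.445.
Rounding to the nearest integer: Delta 7, Theta 6, Alpha 7 (total 20).
Alpha receives 7.

7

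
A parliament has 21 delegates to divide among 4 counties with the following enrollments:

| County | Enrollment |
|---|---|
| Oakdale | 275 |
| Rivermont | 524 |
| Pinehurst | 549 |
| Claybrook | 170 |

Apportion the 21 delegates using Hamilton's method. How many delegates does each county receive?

Standard divisor: 1518 ÷ 21 ≈ 72.286.
Standard quotas: Oakdale 3.804, Rivermont 7.249, Pinehurst 7.595, Claybrook 2.352.
Lower quotas: Oakdale 3, Rivermont 7, Pinehurst 7, Claybrook 2 (sum 19, leaving 2 seats).
Remainders in descending order: Oakdale 0.804, Pinehurst 0.595, Claybrook 0.352, Rivermont 0.249.
The surplus seats go to Oakdale, Pinehurst.

Oakdale 4, Rivermont 7, Pinehurst 8, Claybrook 2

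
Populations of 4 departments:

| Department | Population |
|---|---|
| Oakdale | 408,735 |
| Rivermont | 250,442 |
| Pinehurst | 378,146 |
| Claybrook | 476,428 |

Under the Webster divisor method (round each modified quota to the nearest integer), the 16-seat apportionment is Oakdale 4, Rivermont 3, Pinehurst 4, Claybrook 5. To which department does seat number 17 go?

Priority for the next seat is population ÷ (current seats + 0.5).
Priorities: Oakdale 90830.000, Rivermont 71554.857, Pinehurst 84032.444, Claybrook 86623.273.
Highest priority: Oakdale.

Oakdale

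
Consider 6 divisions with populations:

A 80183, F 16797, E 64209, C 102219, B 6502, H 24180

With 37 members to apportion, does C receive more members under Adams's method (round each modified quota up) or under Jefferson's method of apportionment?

Adams: A 10, F 2, E 8, C 13, B 1, H 3.
Jefferson: A 10, F 2, E 8, C 14, B 0, H 3.
C gets 13 under Adams and 14 under Jefferson.

Jefferson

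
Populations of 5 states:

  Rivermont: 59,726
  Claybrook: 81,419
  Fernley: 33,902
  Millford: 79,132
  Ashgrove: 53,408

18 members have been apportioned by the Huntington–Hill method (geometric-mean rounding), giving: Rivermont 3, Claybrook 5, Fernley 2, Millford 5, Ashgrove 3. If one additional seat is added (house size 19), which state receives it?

Priority for the next seat is population ÷ (√(s·(s+1))).
Priorities: Rivermont 17241.411, Claybrook 14865.008, Fernley 13840.434, Millford 14447.460, Ashgrove 15417.562.
Highest priority: Rivermont.

Rivermont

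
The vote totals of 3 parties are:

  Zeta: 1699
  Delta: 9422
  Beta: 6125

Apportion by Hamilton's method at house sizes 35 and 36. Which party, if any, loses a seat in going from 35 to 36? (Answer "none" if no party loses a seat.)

Zeta

At 35 seats: Zeta 4, Delta 19, Beta 12.
At 36 seats: Zeta 3, Delta 20, Beta 13.
Zeta drops from 4 to 3.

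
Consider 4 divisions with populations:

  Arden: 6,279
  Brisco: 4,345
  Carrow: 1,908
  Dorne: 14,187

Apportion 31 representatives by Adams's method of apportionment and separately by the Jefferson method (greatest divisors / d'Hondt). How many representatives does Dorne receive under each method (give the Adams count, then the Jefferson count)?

Adams: Arden 7, Brisco 5, Carrow 3, Dorne 16.
Jefferson: Arden 7, Brisco 5, Carrow 2, Dorne 17.
Dorne gets 16 under Adams and 17 under Jefferson.

16 and 17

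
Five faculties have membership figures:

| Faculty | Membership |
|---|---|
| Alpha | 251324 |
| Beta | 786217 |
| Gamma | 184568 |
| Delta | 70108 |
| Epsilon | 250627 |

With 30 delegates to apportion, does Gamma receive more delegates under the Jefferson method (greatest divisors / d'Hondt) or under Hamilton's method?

Hamilton

Jefferson: Alpha 5, Beta 16, Gamma 3, Delta 1, Epsilon 5.
Hamilton: Alpha 5, Beta 15, Gamma 4, Delta 1, Epsilon 5.
Gamma gets 3 under Jefferson and 4 under Hamilton.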